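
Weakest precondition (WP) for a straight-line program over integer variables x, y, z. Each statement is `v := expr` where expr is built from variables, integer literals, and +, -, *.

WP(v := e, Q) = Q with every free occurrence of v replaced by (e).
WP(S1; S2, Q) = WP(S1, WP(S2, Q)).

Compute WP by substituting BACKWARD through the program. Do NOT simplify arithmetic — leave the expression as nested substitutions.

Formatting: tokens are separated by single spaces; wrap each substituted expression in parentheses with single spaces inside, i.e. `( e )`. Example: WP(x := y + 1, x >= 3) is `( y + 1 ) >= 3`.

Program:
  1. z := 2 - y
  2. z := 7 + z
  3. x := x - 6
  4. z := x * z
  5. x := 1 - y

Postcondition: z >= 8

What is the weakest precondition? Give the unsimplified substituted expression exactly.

Answer: ( ( x - 6 ) * ( 7 + ( 2 - y ) ) ) >= 8

Derivation:
post: z >= 8
stmt 5: x := 1 - y  -- replace 0 occurrence(s) of x with (1 - y)
  => z >= 8
stmt 4: z := x * z  -- replace 1 occurrence(s) of z with (x * z)
  => ( x * z ) >= 8
stmt 3: x := x - 6  -- replace 1 occurrence(s) of x with (x - 6)
  => ( ( x - 6 ) * z ) >= 8
stmt 2: z := 7 + z  -- replace 1 occurrence(s) of z with (7 + z)
  => ( ( x - 6 ) * ( 7 + z ) ) >= 8
stmt 1: z := 2 - y  -- replace 1 occurrence(s) of z with (2 - y)
  => ( ( x - 6 ) * ( 7 + ( 2 - y ) ) ) >= 8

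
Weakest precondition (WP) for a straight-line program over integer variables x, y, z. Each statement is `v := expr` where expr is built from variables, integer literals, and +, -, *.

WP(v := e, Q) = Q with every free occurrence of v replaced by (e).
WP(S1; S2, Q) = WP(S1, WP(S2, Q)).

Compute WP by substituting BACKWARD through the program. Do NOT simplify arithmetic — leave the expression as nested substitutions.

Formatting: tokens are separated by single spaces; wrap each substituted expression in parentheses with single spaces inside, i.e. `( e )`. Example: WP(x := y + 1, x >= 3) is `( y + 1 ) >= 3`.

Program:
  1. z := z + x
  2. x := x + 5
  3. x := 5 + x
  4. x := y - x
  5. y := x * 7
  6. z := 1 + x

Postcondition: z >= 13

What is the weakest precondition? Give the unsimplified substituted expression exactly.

Answer: ( 1 + ( y - ( 5 + ( x + 5 ) ) ) ) >= 13

Derivation:
post: z >= 13
stmt 6: z := 1 + x  -- replace 1 occurrence(s) of z with (1 + x)
  => ( 1 + x ) >= 13
stmt 5: y := x * 7  -- replace 0 occurrence(s) of y with (x * 7)
  => ( 1 + x ) >= 13
stmt 4: x := y - x  -- replace 1 occurrence(s) of x with (y - x)
  => ( 1 + ( y - x ) ) >= 13
stmt 3: x := 5 + x  -- replace 1 occurrence(s) of x with (5 + x)
  => ( 1 + ( y - ( 5 + x ) ) ) >= 13
stmt 2: x := x + 5  -- replace 1 occurrence(s) of x with (x + 5)
  => ( 1 + ( y - ( 5 + ( x + 5 ) ) ) ) >= 13
stmt 1: z := z + x  -- replace 0 occurrence(s) of z with (z + x)
  => ( 1 + ( y - ( 5 + ( x + 5 ) ) ) ) >= 13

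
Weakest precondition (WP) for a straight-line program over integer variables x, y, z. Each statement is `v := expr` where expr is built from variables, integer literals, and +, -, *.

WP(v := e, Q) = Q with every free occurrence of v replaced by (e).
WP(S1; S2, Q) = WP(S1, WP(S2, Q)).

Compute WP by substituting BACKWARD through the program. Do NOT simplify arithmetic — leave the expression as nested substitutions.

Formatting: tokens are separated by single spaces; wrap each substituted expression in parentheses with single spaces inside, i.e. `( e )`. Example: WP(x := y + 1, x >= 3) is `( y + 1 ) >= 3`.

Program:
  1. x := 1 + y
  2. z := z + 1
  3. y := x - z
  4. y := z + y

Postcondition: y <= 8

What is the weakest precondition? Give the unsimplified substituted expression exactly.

post: y <= 8
stmt 4: y := z + y  -- replace 1 occurrence(s) of y with (z + y)
  => ( z + y ) <= 8
stmt 3: y := x - z  -- replace 1 occurrence(s) of y with (x - z)
  => ( z + ( x - z ) ) <= 8
stmt 2: z := z + 1  -- replace 2 occurrence(s) of z with (z + 1)
  => ( ( z + 1 ) + ( x - ( z + 1 ) ) ) <= 8
stmt 1: x := 1 + y  -- replace 1 occurrence(s) of x with (1 + y)
  => ( ( z + 1 ) + ( ( 1 + y ) - ( z + 1 ) ) ) <= 8

Answer: ( ( z + 1 ) + ( ( 1 + y ) - ( z + 1 ) ) ) <= 8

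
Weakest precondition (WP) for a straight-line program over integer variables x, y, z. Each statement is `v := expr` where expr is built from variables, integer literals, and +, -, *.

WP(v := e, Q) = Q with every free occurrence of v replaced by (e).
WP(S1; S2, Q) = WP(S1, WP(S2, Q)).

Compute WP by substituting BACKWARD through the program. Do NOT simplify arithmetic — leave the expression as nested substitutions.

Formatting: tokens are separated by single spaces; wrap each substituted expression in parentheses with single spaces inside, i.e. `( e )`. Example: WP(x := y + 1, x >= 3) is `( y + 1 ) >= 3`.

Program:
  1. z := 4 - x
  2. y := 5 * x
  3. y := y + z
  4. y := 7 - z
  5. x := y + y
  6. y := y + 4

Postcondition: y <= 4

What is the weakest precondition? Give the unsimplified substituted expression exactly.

Answer: ( ( 7 - ( 4 - x ) ) + 4 ) <= 4

Derivation:
post: y <= 4
stmt 6: y := y + 4  -- replace 1 occurrence(s) of y with (y + 4)
  => ( y + 4 ) <= 4
stmt 5: x := y + y  -- replace 0 occurrence(s) of x with (y + y)
  => ( y + 4 ) <= 4
stmt 4: y := 7 - z  -- replace 1 occurrence(s) of y with (7 - z)
  => ( ( 7 - z ) + 4 ) <= 4
stmt 3: y := y + z  -- replace 0 occurrence(s) of y with (y + z)
  => ( ( 7 - z ) + 4 ) <= 4
stmt 2: y := 5 * x  -- replace 0 occurrence(s) of y with (5 * x)
  => ( ( 7 - z ) + 4 ) <= 4
stmt 1: z := 4 - x  -- replace 1 occurrence(s) of z with (4 - x)
  => ( ( 7 - ( 4 - x ) ) + 4 ) <= 4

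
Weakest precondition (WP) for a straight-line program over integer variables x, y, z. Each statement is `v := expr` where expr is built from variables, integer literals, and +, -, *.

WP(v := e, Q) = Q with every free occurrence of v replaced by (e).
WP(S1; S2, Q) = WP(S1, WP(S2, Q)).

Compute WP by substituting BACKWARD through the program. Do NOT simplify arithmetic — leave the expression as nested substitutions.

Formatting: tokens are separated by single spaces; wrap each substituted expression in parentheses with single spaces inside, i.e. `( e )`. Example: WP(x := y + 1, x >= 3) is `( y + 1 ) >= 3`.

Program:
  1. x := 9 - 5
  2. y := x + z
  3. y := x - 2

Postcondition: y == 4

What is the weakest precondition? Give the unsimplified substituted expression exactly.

post: y == 4
stmt 3: y := x - 2  -- replace 1 occurrence(s) of y with (x - 2)
  => ( x - 2 ) == 4
stmt 2: y := x + z  -- replace 0 occurrence(s) of y with (x + z)
  => ( x - 2 ) == 4
stmt 1: x := 9 - 5  -- replace 1 occurrence(s) of x with (9 - 5)
  => ( ( 9 - 5 ) - 2 ) == 4

Answer: ( ( 9 - 5 ) - 2 ) == 4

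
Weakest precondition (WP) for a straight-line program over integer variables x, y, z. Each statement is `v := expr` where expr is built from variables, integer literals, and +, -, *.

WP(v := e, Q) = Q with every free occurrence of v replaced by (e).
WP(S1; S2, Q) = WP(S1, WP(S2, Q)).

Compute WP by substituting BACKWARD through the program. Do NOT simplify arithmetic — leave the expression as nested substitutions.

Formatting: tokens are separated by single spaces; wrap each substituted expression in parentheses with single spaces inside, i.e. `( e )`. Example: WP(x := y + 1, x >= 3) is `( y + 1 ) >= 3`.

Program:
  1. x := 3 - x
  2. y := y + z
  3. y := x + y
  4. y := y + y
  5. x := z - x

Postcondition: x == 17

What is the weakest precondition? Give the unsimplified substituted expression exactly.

Answer: ( z - ( 3 - x ) ) == 17

Derivation:
post: x == 17
stmt 5: x := z - x  -- replace 1 occurrence(s) of x with (z - x)
  => ( z - x ) == 17
stmt 4: y := y + y  -- replace 0 occurrence(s) of y with (y + y)
  => ( z - x ) == 17
stmt 3: y := x + y  -- replace 0 occurrence(s) of y with (x + y)
  => ( z - x ) == 17
stmt 2: y := y + z  -- replace 0 occurrence(s) of y with (y + z)
  => ( z - x ) == 17
stmt 1: x := 3 - x  -- replace 1 occurrence(s) of x with (3 - x)
  => ( z - ( 3 - x ) ) == 17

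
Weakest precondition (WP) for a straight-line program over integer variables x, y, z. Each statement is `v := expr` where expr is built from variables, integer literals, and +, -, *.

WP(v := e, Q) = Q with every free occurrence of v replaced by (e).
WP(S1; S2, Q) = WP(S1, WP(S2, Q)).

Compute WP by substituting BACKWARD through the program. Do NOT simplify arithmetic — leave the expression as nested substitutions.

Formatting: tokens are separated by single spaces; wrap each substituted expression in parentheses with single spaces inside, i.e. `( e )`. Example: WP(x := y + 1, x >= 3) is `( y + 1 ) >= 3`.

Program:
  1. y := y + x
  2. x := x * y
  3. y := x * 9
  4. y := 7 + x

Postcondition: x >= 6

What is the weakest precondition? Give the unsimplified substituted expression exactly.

Answer: ( x * ( y + x ) ) >= 6

Derivation:
post: x >= 6
stmt 4: y := 7 + x  -- replace 0 occurrence(s) of y with (7 + x)
  => x >= 6
stmt 3: y := x * 9  -- replace 0 occurrence(s) of y with (x * 9)
  => x >= 6
stmt 2: x := x * y  -- replace 1 occurrence(s) of x with (x * y)
  => ( x * y ) >= 6
stmt 1: y := y + x  -- replace 1 occurrence(s) of y with (y + x)
  => ( x * ( y + x ) ) >= 6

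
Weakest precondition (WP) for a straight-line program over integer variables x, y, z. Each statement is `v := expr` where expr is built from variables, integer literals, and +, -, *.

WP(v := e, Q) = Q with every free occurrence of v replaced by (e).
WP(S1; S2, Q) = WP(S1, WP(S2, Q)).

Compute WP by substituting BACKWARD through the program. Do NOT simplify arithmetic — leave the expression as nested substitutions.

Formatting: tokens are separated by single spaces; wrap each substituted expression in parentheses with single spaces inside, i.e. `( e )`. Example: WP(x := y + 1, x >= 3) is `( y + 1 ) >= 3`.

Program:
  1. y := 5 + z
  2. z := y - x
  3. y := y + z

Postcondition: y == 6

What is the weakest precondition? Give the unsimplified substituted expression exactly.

Answer: ( ( 5 + z ) + ( ( 5 + z ) - x ) ) == 6

Derivation:
post: y == 6
stmt 3: y := y + z  -- replace 1 occurrence(s) of y with (y + z)
  => ( y + z ) == 6
stmt 2: z := y - x  -- replace 1 occurrence(s) of z with (y - x)
  => ( y + ( y - x ) ) == 6
stmt 1: y := 5 + z  -- replace 2 occurrence(s) of y with (5 + z)
  => ( ( 5 + z ) + ( ( 5 + z ) - x ) ) == 6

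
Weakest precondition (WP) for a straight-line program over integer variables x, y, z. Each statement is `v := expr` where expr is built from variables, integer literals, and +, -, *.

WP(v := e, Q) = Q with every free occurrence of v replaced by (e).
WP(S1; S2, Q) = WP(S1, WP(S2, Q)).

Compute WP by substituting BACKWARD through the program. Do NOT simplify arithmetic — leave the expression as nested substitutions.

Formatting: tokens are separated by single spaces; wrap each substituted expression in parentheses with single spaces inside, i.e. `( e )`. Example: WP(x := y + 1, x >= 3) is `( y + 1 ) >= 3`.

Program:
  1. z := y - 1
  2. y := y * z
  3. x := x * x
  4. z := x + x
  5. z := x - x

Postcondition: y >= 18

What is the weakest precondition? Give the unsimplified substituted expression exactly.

post: y >= 18
stmt 5: z := x - x  -- replace 0 occurrence(s) of z with (x - x)
  => y >= 18
stmt 4: z := x + x  -- replace 0 occurrence(s) of z with (x + x)
  => y >= 18
stmt 3: x := x * x  -- replace 0 occurrence(s) of x with (x * x)
  => y >= 18
stmt 2: y := y * z  -- replace 1 occurrence(s) of y with (y * z)
  => ( y * z ) >= 18
stmt 1: z := y - 1  -- replace 1 occurrence(s) of z with (y - 1)
  => ( y * ( y - 1 ) ) >= 18

Answer: ( y * ( y - 1 ) ) >= 18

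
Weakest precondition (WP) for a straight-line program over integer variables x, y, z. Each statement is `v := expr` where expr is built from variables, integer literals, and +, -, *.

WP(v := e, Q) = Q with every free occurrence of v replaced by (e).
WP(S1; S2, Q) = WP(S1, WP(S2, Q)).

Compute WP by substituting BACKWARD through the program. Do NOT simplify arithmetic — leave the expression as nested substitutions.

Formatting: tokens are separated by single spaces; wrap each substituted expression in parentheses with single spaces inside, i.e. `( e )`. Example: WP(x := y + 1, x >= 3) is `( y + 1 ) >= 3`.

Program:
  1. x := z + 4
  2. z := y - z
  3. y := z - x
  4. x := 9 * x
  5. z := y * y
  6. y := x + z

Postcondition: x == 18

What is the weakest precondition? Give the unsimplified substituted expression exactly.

Answer: ( 9 * ( z + 4 ) ) == 18

Derivation:
post: x == 18
stmt 6: y := x + z  -- replace 0 occurrence(s) of y with (x + z)
  => x == 18
stmt 5: z := y * y  -- replace 0 occurrence(s) of z with (y * y)
  => x == 18
stmt 4: x := 9 * x  -- replace 1 occurrence(s) of x with (9 * x)
  => ( 9 * x ) == 18
stmt 3: y := z - x  -- replace 0 occurrence(s) of y with (z - x)
  => ( 9 * x ) == 18
stmt 2: z := y - z  -- replace 0 occurrence(s) of z with (y - z)
  => ( 9 * x ) == 18
stmt 1: x := z + 4  -- replace 1 occurrence(s) of x with (z + 4)
  => ( 9 * ( z + 4 ) ) == 18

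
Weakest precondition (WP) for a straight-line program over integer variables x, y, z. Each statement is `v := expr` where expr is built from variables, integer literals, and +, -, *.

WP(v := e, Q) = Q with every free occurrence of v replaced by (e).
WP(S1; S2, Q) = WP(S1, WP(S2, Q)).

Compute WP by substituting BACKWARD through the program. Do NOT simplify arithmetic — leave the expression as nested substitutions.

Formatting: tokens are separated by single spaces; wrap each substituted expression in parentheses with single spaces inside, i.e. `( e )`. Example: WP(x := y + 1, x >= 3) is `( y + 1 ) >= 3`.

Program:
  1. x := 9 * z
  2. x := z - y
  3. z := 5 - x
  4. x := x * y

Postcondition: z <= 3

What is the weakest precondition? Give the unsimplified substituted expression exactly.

post: z <= 3
stmt 4: x := x * y  -- replace 0 occurrence(s) of x with (x * y)
  => z <= 3
stmt 3: z := 5 - x  -- replace 1 occurrence(s) of z with (5 - x)
  => ( 5 - x ) <= 3
stmt 2: x := z - y  -- replace 1 occurrence(s) of x with (z - y)
  => ( 5 - ( z - y ) ) <= 3
stmt 1: x := 9 * z  -- replace 0 occurrence(s) of x with (9 * z)
  => ( 5 - ( z - y ) ) <= 3

Answer: ( 5 - ( z - y ) ) <= 3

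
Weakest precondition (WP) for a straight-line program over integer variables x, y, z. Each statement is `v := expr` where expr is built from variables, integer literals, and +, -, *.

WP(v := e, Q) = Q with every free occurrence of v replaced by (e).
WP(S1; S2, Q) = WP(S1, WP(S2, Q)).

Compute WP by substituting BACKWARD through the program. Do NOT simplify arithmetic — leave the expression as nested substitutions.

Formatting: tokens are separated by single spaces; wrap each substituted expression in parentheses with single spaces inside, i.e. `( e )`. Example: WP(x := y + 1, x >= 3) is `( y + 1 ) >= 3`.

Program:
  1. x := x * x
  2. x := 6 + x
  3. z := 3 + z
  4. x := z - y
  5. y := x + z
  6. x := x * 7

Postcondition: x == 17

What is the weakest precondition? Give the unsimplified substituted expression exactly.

Answer: ( ( ( 3 + z ) - y ) * 7 ) == 17

Derivation:
post: x == 17
stmt 6: x := x * 7  -- replace 1 occurrence(s) of x with (x * 7)
  => ( x * 7 ) == 17
stmt 5: y := x + z  -- replace 0 occurrence(s) of y with (x + z)
  => ( x * 7 ) == 17
stmt 4: x := z - y  -- replace 1 occurrence(s) of x with (z - y)
  => ( ( z - y ) * 7 ) == 17
stmt 3: z := 3 + z  -- replace 1 occurrence(s) of z with (3 + z)
  => ( ( ( 3 + z ) - y ) * 7 ) == 17
stmt 2: x := 6 + x  -- replace 0 occurrence(s) of x with (6 + x)
  => ( ( ( 3 + z ) - y ) * 7 ) == 17
stmt 1: x := x * x  -- replace 0 occurrence(s) of x with (x * x)
  => ( ( ( 3 + z ) - y ) * 7 ) == 17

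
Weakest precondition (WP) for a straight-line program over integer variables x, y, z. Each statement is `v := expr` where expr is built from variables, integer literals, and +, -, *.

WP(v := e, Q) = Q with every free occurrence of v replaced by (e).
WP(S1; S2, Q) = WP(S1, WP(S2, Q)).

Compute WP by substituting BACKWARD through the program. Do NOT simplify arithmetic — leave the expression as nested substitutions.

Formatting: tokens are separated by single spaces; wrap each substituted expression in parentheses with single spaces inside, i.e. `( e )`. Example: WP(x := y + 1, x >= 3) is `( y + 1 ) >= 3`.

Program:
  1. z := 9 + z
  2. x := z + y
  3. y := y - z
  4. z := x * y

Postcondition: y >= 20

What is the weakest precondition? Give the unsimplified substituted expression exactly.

Answer: ( y - ( 9 + z ) ) >= 20

Derivation:
post: y >= 20
stmt 4: z := x * y  -- replace 0 occurrence(s) of z with (x * y)
  => y >= 20
stmt 3: y := y - z  -- replace 1 occurrence(s) of y with (y - z)
  => ( y - z ) >= 20
stmt 2: x := z + y  -- replace 0 occurrence(s) of x with (z + y)
  => ( y - z ) >= 20
stmt 1: z := 9 + z  -- replace 1 occurrence(s) of z with (9 + z)
  => ( y - ( 9 + z ) ) >= 20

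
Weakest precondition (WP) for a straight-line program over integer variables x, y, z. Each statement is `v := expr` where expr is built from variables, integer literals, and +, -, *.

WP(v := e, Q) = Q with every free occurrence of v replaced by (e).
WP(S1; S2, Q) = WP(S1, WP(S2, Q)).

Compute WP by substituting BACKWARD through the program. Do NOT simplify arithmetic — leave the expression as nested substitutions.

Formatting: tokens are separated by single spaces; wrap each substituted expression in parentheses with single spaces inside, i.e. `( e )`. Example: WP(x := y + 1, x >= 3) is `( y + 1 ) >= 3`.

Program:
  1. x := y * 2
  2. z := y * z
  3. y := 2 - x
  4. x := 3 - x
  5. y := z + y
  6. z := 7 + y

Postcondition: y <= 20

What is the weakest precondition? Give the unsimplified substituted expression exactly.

Answer: ( ( y * z ) + ( 2 - ( y * 2 ) ) ) <= 20

Derivation:
post: y <= 20
stmt 6: z := 7 + y  -- replace 0 occurrence(s) of z with (7 + y)
  => y <= 20
stmt 5: y := z + y  -- replace 1 occurrence(s) of y with (z + y)
  => ( z + y ) <= 20
stmt 4: x := 3 - x  -- replace 0 occurrence(s) of x with (3 - x)
  => ( z + y ) <= 20
stmt 3: y := 2 - x  -- replace 1 occurrence(s) of y with (2 - x)
  => ( z + ( 2 - x ) ) <= 20
stmt 2: z := y * z  -- replace 1 occurrence(s) of z with (y * z)
  => ( ( y * z ) + ( 2 - x ) ) <= 20
stmt 1: x := y * 2  -- replace 1 occurrence(s) of x with (y * 2)
  => ( ( y * z ) + ( 2 - ( y * 2 ) ) ) <= 20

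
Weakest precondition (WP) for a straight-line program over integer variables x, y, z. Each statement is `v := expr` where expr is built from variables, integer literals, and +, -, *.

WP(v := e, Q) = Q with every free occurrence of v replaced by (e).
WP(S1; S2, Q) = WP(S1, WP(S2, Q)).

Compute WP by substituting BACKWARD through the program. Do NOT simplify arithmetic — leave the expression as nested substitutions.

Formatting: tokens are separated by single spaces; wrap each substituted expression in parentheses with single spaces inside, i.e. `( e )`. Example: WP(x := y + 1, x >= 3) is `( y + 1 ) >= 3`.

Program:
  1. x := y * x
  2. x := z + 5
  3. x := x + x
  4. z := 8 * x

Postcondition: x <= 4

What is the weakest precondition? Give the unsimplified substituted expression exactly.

Answer: ( ( z + 5 ) + ( z + 5 ) ) <= 4

Derivation:
post: x <= 4
stmt 4: z := 8 * x  -- replace 0 occurrence(s) of z with (8 * x)
  => x <= 4
stmt 3: x := x + x  -- replace 1 occurrence(s) of x with (x + x)
  => ( x + x ) <= 4
stmt 2: x := z + 5  -- replace 2 occurrence(s) of x with (z + 5)
  => ( ( z + 5 ) + ( z + 5 ) ) <= 4
stmt 1: x := y * x  -- replace 0 occurrence(s) of x with (y * x)
  => ( ( z + 5 ) + ( z + 5 ) ) <= 4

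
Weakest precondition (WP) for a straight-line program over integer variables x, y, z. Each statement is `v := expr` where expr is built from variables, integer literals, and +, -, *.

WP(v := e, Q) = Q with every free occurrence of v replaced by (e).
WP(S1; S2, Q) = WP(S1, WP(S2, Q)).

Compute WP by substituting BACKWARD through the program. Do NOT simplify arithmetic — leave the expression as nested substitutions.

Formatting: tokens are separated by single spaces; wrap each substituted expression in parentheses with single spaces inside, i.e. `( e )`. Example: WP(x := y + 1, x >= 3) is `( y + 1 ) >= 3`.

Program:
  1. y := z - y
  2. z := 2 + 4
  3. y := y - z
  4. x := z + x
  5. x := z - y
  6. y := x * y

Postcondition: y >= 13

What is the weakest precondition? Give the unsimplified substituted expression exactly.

Answer: ( ( ( 2 + 4 ) - ( ( z - y ) - ( 2 + 4 ) ) ) * ( ( z - y ) - ( 2 + 4 ) ) ) >= 13

Derivation:
post: y >= 13
stmt 6: y := x * y  -- replace 1 occurrence(s) of y with (x * y)
  => ( x * y ) >= 13
stmt 5: x := z - y  -- replace 1 occurrence(s) of x with (z - y)
  => ( ( z - y ) * y ) >= 13
stmt 4: x := z + x  -- replace 0 occurrence(s) of x with (z + x)
  => ( ( z - y ) * y ) >= 13
stmt 3: y := y - z  -- replace 2 occurrence(s) of y with (y - z)
  => ( ( z - ( y - z ) ) * ( y - z ) ) >= 13
stmt 2: z := 2 + 4  -- replace 3 occurrence(s) of z with (2 + 4)
  => ( ( ( 2 + 4 ) - ( y - ( 2 + 4 ) ) ) * ( y - ( 2 + 4 ) ) ) >= 13
stmt 1: y := z - y  -- replace 2 occurrence(s) of y with (z - y)
  => ( ( ( 2 + 4 ) - ( ( z - y ) - ( 2 + 4 ) ) ) * ( ( z - y ) - ( 2 + 4 ) ) ) >= 13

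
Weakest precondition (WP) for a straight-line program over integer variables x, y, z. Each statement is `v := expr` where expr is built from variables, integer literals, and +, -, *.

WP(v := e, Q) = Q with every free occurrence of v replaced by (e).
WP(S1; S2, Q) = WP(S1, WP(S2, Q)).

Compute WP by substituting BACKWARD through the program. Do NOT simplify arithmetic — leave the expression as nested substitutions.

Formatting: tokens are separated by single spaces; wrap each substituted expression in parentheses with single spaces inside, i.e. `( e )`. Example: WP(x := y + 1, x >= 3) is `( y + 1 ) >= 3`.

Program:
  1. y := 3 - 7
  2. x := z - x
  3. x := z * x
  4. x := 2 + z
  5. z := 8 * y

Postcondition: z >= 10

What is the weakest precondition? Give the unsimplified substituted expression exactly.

post: z >= 10
stmt 5: z := 8 * y  -- replace 1 occurrence(s) of z with (8 * y)
  => ( 8 * y ) >= 10
stmt 4: x := 2 + z  -- replace 0 occurrence(s) of x with (2 + z)
  => ( 8 * y ) >= 10
stmt 3: x := z * x  -- replace 0 occurrence(s) of x with (z * x)
  => ( 8 * y ) >= 10
stmt 2: x := z - x  -- replace 0 occurrence(s) of x with (z - x)
  => ( 8 * y ) >= 10
stmt 1: y := 3 - 7  -- replace 1 occurrence(s) of y with (3 - 7)
  => ( 8 * ( 3 - 7 ) ) >= 10

Answer: ( 8 * ( 3 - 7 ) ) >= 10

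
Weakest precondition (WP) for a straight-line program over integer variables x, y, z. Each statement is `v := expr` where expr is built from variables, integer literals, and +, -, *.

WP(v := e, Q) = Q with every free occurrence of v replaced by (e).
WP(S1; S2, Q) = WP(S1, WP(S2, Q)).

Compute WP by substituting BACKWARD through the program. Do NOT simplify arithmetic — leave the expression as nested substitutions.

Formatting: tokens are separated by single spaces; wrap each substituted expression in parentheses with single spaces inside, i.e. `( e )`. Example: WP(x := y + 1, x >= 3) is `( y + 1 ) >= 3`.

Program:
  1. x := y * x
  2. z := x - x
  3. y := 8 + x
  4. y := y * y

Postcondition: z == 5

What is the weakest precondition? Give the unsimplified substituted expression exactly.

Answer: ( ( y * x ) - ( y * x ) ) == 5

Derivation:
post: z == 5
stmt 4: y := y * y  -- replace 0 occurrence(s) of y with (y * y)
  => z == 5
stmt 3: y := 8 + x  -- replace 0 occurrence(s) of y with (8 + x)
  => z == 5
stmt 2: z := x - x  -- replace 1 occurrence(s) of z with (x - x)
  => ( x - x ) == 5
stmt 1: x := y * x  -- replace 2 occurrence(s) of x with (y * x)
  => ( ( y * x ) - ( y * x ) ) == 5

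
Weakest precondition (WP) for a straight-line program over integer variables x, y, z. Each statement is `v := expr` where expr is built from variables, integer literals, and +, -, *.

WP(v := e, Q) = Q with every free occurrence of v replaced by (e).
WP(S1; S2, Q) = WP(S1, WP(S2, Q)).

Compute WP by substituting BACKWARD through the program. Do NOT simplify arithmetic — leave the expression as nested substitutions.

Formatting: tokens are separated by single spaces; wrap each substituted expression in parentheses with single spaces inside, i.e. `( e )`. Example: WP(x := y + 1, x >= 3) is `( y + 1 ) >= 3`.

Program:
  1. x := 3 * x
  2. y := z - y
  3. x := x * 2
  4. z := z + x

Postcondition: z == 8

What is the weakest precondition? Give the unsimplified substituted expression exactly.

Answer: ( z + ( ( 3 * x ) * 2 ) ) == 8

Derivation:
post: z == 8
stmt 4: z := z + x  -- replace 1 occurrence(s) of z with (z + x)
  => ( z + x ) == 8
stmt 3: x := x * 2  -- replace 1 occurrence(s) of x with (x * 2)
  => ( z + ( x * 2 ) ) == 8
stmt 2: y := z - y  -- replace 0 occurrence(s) of y with (z - y)
  => ( z + ( x * 2 ) ) == 8
stmt 1: x := 3 * x  -- replace 1 occurrence(s) of x with (3 * x)
  => ( z + ( ( 3 * x ) * 2 ) ) == 8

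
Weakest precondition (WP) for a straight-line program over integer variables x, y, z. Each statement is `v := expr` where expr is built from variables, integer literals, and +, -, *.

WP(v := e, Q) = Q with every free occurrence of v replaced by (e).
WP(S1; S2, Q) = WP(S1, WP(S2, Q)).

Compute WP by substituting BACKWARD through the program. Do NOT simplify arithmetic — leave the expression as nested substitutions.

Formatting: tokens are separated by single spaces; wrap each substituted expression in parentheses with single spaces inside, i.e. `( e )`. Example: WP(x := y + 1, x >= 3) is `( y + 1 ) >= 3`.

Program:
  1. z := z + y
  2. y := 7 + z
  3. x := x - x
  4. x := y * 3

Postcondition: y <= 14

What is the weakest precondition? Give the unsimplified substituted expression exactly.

post: y <= 14
stmt 4: x := y * 3  -- replace 0 occurrence(s) of x with (y * 3)
  => y <= 14
stmt 3: x := x - x  -- replace 0 occurrence(s) of x with (x - x)
  => y <= 14
stmt 2: y := 7 + z  -- replace 1 occurrence(s) of y with (7 + z)
  => ( 7 + z ) <= 14
stmt 1: z := z + y  -- replace 1 occurrence(s) of z with (z + y)
  => ( 7 + ( z + y ) ) <= 14

Answer: ( 7 + ( z + y ) ) <= 14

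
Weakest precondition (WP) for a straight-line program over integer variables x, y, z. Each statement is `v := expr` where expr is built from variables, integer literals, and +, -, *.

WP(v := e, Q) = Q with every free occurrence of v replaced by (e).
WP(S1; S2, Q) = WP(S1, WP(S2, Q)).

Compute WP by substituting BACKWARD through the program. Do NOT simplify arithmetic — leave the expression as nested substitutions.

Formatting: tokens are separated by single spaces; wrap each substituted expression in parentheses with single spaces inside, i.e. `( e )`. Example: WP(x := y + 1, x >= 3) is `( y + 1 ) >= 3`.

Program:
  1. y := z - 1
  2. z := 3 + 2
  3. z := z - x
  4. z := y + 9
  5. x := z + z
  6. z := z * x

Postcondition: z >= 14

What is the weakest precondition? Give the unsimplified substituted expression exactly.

post: z >= 14
stmt 6: z := z * x  -- replace 1 occurrence(s) of z with (z * x)
  => ( z * x ) >= 14
stmt 5: x := z + z  -- replace 1 occurrence(s) of x with (z + z)
  => ( z * ( z + z ) ) >= 14
stmt 4: z := y + 9  -- replace 3 occurrence(s) of z with (y + 9)
  => ( ( y + 9 ) * ( ( y + 9 ) + ( y + 9 ) ) ) >= 14
stmt 3: z := z - x  -- replace 0 occurrence(s) of z with (z - x)
  => ( ( y + 9 ) * ( ( y + 9 ) + ( y + 9 ) ) ) >= 14
stmt 2: z := 3 + 2  -- replace 0 occurrence(s) of z with (3 + 2)
  => ( ( y + 9 ) * ( ( y + 9 ) + ( y + 9 ) ) ) >= 14
stmt 1: y := z - 1  -- replace 3 occurrence(s) of y with (z - 1)
  => ( ( ( z - 1 ) + 9 ) * ( ( ( z - 1 ) + 9 ) + ( ( z - 1 ) + 9 ) ) ) >= 14

Answer: ( ( ( z - 1 ) + 9 ) * ( ( ( z - 1 ) + 9 ) + ( ( z - 1 ) + 9 ) ) ) >= 14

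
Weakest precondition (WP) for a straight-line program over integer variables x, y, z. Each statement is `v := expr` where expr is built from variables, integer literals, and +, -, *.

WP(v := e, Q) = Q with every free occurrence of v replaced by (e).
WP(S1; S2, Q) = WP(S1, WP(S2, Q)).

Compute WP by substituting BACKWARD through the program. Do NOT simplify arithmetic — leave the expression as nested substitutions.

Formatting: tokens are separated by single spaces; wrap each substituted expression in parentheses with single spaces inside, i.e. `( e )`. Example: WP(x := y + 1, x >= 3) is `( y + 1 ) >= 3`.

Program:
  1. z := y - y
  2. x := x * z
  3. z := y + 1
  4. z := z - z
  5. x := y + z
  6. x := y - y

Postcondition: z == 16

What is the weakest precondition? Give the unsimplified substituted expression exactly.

Answer: ( ( y + 1 ) - ( y + 1 ) ) == 16

Derivation:
post: z == 16
stmt 6: x := y - y  -- replace 0 occurrence(s) of x with (y - y)
  => z == 16
stmt 5: x := y + z  -- replace 0 occurrence(s) of x with (y + z)
  => z == 16
stmt 4: z := z - z  -- replace 1 occurrence(s) of z with (z - z)
  => ( z - z ) == 16
stmt 3: z := y + 1  -- replace 2 occurrence(s) of z with (y + 1)
  => ( ( y + 1 ) - ( y + 1 ) ) == 16
stmt 2: x := x * z  -- replace 0 occurrence(s) of x with (x * z)
  => ( ( y + 1 ) - ( y + 1 ) ) == 16
stmt 1: z := y - y  -- replace 0 occurrence(s) of z with (y - y)
  => ( ( y + 1 ) - ( y + 1 ) ) == 16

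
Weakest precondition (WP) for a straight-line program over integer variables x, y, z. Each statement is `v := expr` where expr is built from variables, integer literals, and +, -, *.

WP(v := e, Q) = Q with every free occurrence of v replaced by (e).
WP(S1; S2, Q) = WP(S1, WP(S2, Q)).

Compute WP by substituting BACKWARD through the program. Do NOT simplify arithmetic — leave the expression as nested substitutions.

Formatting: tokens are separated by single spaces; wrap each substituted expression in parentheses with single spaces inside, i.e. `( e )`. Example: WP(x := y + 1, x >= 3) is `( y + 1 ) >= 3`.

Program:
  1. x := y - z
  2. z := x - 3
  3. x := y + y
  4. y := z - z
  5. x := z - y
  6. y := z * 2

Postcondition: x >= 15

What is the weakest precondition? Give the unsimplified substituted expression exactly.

Answer: ( ( ( y - z ) - 3 ) - ( ( ( y - z ) - 3 ) - ( ( y - z ) - 3 ) ) ) >= 15

Derivation:
post: x >= 15
stmt 6: y := z * 2  -- replace 0 occurrence(s) of y with (z * 2)
  => x >= 15
stmt 5: x := z - y  -- replace 1 occurrence(s) of x with (z - y)
  => ( z - y ) >= 15
stmt 4: y := z - z  -- replace 1 occurrence(s) of y with (z - z)
  => ( z - ( z - z ) ) >= 15
stmt 3: x := y + y  -- replace 0 occurrence(s) of x with (y + y)
  => ( z - ( z - z ) ) >= 15
stmt 2: z := x - 3  -- replace 3 occurrence(s) of z with (x - 3)
  => ( ( x - 3 ) - ( ( x - 3 ) - ( x - 3 ) ) ) >= 15
stmt 1: x := y - z  -- replace 3 occurrence(s) of x with (y - z)
  => ( ( ( y - z ) - 3 ) - ( ( ( y - z ) - 3 ) - ( ( y - z ) - 3 ) ) ) >= 15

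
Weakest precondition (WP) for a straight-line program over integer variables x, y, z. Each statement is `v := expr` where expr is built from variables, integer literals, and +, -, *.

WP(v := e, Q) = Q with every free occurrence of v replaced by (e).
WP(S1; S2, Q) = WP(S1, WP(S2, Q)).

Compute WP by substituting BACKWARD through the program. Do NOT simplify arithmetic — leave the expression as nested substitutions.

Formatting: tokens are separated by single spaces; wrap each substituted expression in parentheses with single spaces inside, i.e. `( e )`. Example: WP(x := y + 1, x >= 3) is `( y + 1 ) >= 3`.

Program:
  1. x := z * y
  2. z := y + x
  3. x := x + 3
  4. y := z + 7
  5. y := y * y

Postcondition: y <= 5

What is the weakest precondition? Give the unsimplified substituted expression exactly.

Answer: ( ( ( y + ( z * y ) ) + 7 ) * ( ( y + ( z * y ) ) + 7 ) ) <= 5

Derivation:
post: y <= 5
stmt 5: y := y * y  -- replace 1 occurrence(s) of y with (y * y)
  => ( y * y ) <= 5
stmt 4: y := z + 7  -- replace 2 occurrence(s) of y with (z + 7)
  => ( ( z + 7 ) * ( z + 7 ) ) <= 5
stmt 3: x := x + 3  -- replace 0 occurrence(s) of x with (x + 3)
  => ( ( z + 7 ) * ( z + 7 ) ) <= 5
stmt 2: z := y + x  -- replace 2 occurrence(s) of z with (y + x)
  => ( ( ( y + x ) + 7 ) * ( ( y + x ) + 7 ) ) <= 5
stmt 1: x := z * y  -- replace 2 occurrence(s) of x with (z * y)
  => ( ( ( y + ( z * y ) ) + 7 ) * ( ( y + ( z * y ) ) + 7 ) ) <= 5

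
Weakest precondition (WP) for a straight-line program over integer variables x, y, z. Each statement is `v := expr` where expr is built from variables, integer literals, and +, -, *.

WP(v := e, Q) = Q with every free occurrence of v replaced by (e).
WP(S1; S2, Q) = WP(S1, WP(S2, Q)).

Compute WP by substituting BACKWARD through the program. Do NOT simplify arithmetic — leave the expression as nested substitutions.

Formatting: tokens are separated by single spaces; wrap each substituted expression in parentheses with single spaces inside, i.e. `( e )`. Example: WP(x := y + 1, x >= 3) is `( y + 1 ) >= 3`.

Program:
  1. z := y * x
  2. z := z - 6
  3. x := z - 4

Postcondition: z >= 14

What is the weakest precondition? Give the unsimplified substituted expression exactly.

post: z >= 14
stmt 3: x := z - 4  -- replace 0 occurrence(s) of x with (z - 4)
  => z >= 14
stmt 2: z := z - 6  -- replace 1 occurrence(s) of z with (z - 6)
  => ( z - 6 ) >= 14
stmt 1: z := y * x  -- replace 1 occurrence(s) of z with (y * x)
  => ( ( y * x ) - 6 ) >= 14

Answer: ( ( y * x ) - 6 ) >= 14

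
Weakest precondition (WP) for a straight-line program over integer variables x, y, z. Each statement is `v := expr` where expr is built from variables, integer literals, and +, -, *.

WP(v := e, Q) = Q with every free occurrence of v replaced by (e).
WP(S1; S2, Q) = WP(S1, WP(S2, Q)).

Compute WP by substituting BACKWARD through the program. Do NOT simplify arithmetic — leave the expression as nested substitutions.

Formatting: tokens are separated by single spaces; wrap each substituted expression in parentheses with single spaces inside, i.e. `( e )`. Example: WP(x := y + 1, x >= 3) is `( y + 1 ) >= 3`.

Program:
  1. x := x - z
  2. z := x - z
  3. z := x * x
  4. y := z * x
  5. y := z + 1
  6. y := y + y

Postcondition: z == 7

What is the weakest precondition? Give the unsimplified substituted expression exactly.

Answer: ( ( x - z ) * ( x - z ) ) == 7

Derivation:
post: z == 7
stmt 6: y := y + y  -- replace 0 occurrence(s) of y with (y + y)
  => z == 7
stmt 5: y := z + 1  -- replace 0 occurrence(s) of y with (z + 1)
  => z == 7
stmt 4: y := z * x  -- replace 0 occurrence(s) of y with (z * x)
  => z == 7
stmt 3: z := x * x  -- replace 1 occurrence(s) of z with (x * x)
  => ( x * x ) == 7
stmt 2: z := x - z  -- replace 0 occurrence(s) of z with (x - z)
  => ( x * x ) == 7
stmt 1: x := x - z  -- replace 2 occurrence(s) of x with (x - z)
  => ( ( x - z ) * ( x - z ) ) == 7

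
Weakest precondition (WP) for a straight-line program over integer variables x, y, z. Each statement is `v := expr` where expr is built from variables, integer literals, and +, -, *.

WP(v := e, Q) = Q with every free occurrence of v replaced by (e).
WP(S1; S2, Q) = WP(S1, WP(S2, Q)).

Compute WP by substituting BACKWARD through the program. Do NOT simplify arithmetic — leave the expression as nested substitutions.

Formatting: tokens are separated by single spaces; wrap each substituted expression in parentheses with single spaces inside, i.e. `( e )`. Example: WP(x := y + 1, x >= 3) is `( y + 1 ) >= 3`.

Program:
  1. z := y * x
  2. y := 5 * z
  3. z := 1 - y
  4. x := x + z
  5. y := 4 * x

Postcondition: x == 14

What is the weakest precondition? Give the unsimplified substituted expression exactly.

post: x == 14
stmt 5: y := 4 * x  -- replace 0 occurrence(s) of y with (4 * x)
  => x == 14
stmt 4: x := x + z  -- replace 1 occurrence(s) of x with (x + z)
  => ( x + z ) == 14
stmt 3: z := 1 - y  -- replace 1 occurrence(s) of z with (1 - y)
  => ( x + ( 1 - y ) ) == 14
stmt 2: y := 5 * z  -- replace 1 occurrence(s) of y with (5 * z)
  => ( x + ( 1 - ( 5 * z ) ) ) == 14
stmt 1: z := y * x  -- replace 1 occurrence(s) of z with (y * x)
  => ( x + ( 1 - ( 5 * ( y * x ) ) ) ) == 14

Answer: ( x + ( 1 - ( 5 * ( y * x ) ) ) ) == 14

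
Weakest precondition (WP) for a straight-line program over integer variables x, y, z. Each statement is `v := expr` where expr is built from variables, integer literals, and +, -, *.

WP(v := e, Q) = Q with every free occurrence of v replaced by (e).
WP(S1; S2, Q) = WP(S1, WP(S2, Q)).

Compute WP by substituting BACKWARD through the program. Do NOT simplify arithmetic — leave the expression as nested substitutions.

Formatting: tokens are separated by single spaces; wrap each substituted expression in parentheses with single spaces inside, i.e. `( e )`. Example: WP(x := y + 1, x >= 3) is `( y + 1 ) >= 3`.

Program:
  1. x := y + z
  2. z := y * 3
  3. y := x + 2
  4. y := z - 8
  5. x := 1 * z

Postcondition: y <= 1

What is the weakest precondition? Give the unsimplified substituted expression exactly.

Answer: ( ( y * 3 ) - 8 ) <= 1

Derivation:
post: y <= 1
stmt 5: x := 1 * z  -- replace 0 occurrence(s) of x with (1 * z)
  => y <= 1
stmt 4: y := z - 8  -- replace 1 occurrence(s) of y with (z - 8)
  => ( z - 8 ) <= 1
stmt 3: y := x + 2  -- replace 0 occurrence(s) of y with (x + 2)
  => ( z - 8 ) <= 1
stmt 2: z := y * 3  -- replace 1 occurrence(s) of z with (y * 3)
  => ( ( y * 3 ) - 8 ) <= 1
stmt 1: x := y + z  -- replace 0 occurrence(s) of x with (y + z)
  => ( ( y * 3 ) - 8 ) <= 1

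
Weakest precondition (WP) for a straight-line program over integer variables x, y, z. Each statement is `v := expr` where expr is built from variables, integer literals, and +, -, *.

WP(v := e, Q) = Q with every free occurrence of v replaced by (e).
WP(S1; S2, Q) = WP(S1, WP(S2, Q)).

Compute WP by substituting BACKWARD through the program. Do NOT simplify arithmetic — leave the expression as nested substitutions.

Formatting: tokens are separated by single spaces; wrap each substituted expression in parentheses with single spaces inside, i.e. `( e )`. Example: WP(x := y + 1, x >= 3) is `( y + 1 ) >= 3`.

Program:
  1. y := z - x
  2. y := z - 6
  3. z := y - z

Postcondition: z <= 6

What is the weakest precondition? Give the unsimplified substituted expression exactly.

post: z <= 6
stmt 3: z := y - z  -- replace 1 occurrence(s) of z with (y - z)
  => ( y - z ) <= 6
stmt 2: y := z - 6  -- replace 1 occurrence(s) of y with (z - 6)
  => ( ( z - 6 ) - z ) <= 6
stmt 1: y := z - x  -- replace 0 occurrence(s) of y with (z - x)
  => ( ( z - 6 ) - z ) <= 6

Answer: ( ( z - 6 ) - z ) <= 6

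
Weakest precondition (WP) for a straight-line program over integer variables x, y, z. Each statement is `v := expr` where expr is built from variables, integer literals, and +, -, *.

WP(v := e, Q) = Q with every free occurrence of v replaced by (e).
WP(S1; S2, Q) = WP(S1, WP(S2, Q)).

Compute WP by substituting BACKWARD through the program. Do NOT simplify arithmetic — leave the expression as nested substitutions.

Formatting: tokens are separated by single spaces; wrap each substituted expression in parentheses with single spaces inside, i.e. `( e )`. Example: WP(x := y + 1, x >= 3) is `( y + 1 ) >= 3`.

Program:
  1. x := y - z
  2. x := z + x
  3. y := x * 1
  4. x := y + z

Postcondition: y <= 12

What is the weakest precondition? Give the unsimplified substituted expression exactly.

Answer: ( ( z + ( y - z ) ) * 1 ) <= 12

Derivation:
post: y <= 12
stmt 4: x := y + z  -- replace 0 occurrence(s) of x with (y + z)
  => y <= 12
stmt 3: y := x * 1  -- replace 1 occurrence(s) of y with (x * 1)
  => ( x * 1 ) <= 12
stmt 2: x := z + x  -- replace 1 occurrence(s) of x with (z + x)
  => ( ( z + x ) * 1 ) <= 12
stmt 1: x := y - z  -- replace 1 occurrence(s) of x with (y - z)
  => ( ( z + ( y - z ) ) * 1 ) <= 12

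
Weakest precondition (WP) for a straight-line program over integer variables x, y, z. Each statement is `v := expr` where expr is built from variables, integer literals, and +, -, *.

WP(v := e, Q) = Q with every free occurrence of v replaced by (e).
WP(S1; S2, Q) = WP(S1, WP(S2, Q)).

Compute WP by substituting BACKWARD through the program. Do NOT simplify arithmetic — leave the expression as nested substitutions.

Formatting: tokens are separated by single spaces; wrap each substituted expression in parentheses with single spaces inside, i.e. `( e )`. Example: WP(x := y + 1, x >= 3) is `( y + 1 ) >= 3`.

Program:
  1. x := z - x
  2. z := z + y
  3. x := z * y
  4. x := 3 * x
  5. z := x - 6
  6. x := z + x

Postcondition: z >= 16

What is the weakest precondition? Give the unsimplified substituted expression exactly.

post: z >= 16
stmt 6: x := z + x  -- replace 0 occurrence(s) of x with (z + x)
  => z >= 16
stmt 5: z := x - 6  -- replace 1 occurrence(s) of z with (x - 6)
  => ( x - 6 ) >= 16
stmt 4: x := 3 * x  -- replace 1 occurrence(s) of x with (3 * x)
  => ( ( 3 * x ) - 6 ) >= 16
stmt 3: x := z * y  -- replace 1 occurrence(s) of x with (z * y)
  => ( ( 3 * ( z * y ) ) - 6 ) >= 16
stmt 2: z := z + y  -- replace 1 occurrence(s) of z with (z + y)
  => ( ( 3 * ( ( z + y ) * y ) ) - 6 ) >= 16
stmt 1: x := z - x  -- replace 0 occurrence(s) of x with (z - x)
  => ( ( 3 * ( ( z + y ) * y ) ) - 6 ) >= 16

Answer: ( ( 3 * ( ( z + y ) * y ) ) - 6 ) >= 16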